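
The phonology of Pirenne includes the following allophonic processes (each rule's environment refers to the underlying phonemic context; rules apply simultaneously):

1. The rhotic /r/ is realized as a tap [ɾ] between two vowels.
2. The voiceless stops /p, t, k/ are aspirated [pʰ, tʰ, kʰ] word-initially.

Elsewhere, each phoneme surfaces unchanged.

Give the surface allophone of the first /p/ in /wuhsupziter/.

[p]

/p/ — between /u/ and /z/; rule 2 does not apply here → [p].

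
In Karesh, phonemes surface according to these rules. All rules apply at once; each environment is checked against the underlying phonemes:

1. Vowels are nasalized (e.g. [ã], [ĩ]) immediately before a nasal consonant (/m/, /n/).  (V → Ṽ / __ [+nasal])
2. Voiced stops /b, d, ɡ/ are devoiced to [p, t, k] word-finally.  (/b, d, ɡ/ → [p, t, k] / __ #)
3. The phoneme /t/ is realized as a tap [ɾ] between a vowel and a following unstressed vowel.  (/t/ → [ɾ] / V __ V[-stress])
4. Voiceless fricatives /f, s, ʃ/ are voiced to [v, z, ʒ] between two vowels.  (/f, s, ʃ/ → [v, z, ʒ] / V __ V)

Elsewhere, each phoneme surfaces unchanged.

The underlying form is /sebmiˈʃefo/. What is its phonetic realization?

[sebmiˈʒevo]

/s/ (word-initial): rule 4 targets it, but not between two vowels → unchanged [s].
/e/ (between /s/ and /b/): rule 1 targets it, but not before a nasal consonant → unchanged [e].
/b/ (between /e/ and /m/): rule 2 targets it, but not word-finally → unchanged [b].
/m/ (between /b/ and /i/) is unaffected → [m].
/i/ (between /m/ and /ʃ/) is in the target of rule 1 but the environment (before a nasal consonant) is not met → [i].
/ʃ/ (between /i/ and /e/): between two vowels, so rule 4 applies → [ʒ].
/e/ (between /ʃ/ and /f/): rule 1 targets it, but not before a nasal consonant → unchanged [e].
/f/ meets the environment for rule 4 (between two vowels) → [v].
/o/ — word-final; rule 1 does not apply here → [o].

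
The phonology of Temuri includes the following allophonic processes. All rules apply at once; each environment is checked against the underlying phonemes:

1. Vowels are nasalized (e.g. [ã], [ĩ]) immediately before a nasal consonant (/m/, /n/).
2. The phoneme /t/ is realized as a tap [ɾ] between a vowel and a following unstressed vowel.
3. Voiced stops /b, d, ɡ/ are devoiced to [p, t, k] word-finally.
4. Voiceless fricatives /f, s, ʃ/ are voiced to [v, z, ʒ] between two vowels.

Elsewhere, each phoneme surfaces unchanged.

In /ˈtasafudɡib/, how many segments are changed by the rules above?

3

Segments that undergo a rule: /s/ → [z] (rule 4); /f/ → [v] (rule 4); /b/ → [p] (rule 3).
All other segments surface unchanged.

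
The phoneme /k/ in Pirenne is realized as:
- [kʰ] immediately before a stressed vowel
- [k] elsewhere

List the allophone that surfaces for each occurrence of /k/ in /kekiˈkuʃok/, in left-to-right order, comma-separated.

[k], [k], [kʰ], [k]

Occurrence 1 (position 1): no conditioning environment matches → elsewhere allophone [k].
Occurrence 2 (position 3): no conditioning environment matches → elsewhere allophone [k].
Occurrence 3 (position 5): immediately before a stressed vowel → [kʰ].
Occurrence 4 (position 9): no conditioning environment matches → elsewhere allophone [k].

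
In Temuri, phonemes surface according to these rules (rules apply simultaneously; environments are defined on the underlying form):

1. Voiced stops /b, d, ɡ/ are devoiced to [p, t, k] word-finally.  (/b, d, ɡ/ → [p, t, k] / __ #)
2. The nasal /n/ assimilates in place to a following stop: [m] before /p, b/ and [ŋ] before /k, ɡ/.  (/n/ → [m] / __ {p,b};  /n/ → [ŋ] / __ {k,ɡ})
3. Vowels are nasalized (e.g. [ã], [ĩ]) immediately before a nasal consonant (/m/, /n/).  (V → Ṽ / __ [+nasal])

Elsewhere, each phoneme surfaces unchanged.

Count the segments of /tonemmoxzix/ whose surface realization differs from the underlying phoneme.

2

Segments that undergo a rule: /o/ → [õ] (rule 3); /e/ → [ẽ] (rule 3).
All other segments surface unchanged.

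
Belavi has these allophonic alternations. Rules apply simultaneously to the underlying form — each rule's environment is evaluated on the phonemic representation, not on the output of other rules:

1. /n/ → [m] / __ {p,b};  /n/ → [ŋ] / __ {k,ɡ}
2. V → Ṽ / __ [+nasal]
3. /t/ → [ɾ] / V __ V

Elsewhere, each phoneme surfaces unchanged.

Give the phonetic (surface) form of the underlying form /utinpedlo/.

/u/ (word-initial) fails the environment for rule 2, so it stays [u].
/t/ — between /u/ and /i/, between two vowels — surfaces as [ɾ] (rule 3).
/i/ meets the environment for rule 2 (before a nasal consonant) → [ĩ].
/n/ (between /i/ and /p/) occurs before a labial or velar stop → [m] by rule 1.
/p/ (between /n/ and /e/) is unaffected → [p].
/e/ — between /p/ and /d/; rule 2 does not apply here → [e].
/d/ — not in any rule's target class → [d].
/l/ (between /d/ and /o/): no rule targets it → [l].
/o/ (word-final) is in the target of rule 2 but the environment (before a nasal consonant) is not met → [o].

[uɾĩmpedlo]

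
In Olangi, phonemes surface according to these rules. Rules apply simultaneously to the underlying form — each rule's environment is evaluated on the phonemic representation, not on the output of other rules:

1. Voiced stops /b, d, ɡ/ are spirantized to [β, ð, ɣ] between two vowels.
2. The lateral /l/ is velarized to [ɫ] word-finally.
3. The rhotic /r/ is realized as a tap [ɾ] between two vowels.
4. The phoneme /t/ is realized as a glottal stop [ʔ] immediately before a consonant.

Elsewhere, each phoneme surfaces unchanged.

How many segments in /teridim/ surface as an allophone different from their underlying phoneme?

Segments that undergo a rule: /r/ → [ɾ] (rule 3); /d/ → [ð] (rule 1).
All other segments surface unchanged.

2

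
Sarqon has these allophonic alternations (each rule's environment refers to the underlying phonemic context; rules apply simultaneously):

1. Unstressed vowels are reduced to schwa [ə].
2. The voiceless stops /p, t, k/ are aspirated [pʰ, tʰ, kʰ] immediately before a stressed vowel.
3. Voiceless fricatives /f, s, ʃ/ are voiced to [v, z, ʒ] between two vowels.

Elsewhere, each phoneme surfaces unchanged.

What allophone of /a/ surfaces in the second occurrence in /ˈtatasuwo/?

Rule 1 applies to /a/ (between /t/ and /s/: in an unstressed syllable) → [ə].

[ə]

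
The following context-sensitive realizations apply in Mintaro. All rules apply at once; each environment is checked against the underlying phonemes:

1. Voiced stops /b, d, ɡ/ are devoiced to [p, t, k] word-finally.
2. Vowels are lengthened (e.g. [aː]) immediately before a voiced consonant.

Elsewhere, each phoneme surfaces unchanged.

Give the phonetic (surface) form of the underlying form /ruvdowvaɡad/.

[ruːvdoːwvaːɡaːt]

/r/ — not in any rule's target class → [r].
/u/ (between /r/ and /v/): before a voiced consonant, so rule 2 applies → [uː].
/v/ (between /u/ and /d/) is unaffected → [v].
/d/ — between /v/ and /o/; rule 1 does not apply here → [d].
/o/ (between /d/ and /w/): before a voiced consonant, so rule 2 applies → [oː].
/w/ stays [w].
/v/ — not in any rule's target class → [v].
/a/ meets the environment for rule 2 (before a voiced consonant) → [aː].
/ɡ/ (between /a/ and /a/) is in the target of rule 1 but the environment (word-finally) is not met → [ɡ].
/a/ (between /ɡ/ and /d/) occurs before a voiced consonant → [aː] by rule 2.
/d/ meets the environment for rule 1 (word-finally) → [t].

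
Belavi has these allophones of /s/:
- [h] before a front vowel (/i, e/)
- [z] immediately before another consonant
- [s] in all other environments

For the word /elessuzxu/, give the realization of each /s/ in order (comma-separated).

[z], [s]

Occurrence 1 (position 4): immediately before another consonant → [z].
Occurrence 2 (position 5): no conditioning environment matches → elsewhere allophone [s].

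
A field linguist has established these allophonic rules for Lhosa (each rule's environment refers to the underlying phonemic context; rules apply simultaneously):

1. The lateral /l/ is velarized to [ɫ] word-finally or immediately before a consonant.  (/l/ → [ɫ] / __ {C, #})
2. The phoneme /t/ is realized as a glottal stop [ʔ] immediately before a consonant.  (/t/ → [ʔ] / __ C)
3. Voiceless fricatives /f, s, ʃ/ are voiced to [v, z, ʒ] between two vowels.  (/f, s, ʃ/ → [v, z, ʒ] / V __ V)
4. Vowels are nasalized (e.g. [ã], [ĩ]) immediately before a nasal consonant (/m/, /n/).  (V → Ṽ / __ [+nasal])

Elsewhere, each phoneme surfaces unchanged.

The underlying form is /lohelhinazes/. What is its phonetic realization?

/l/ (word-initial) fails the environment for rule 1, so it stays [l].
/o/ (between /l/ and /h/) is in the target of rule 4 but the environment (before a nasal consonant) is not met → [o].
/h/ (between /o/ and /e/) is unaffected → [h].
/e/ (between /h/ and /l/) fails the environment for rule 4, so it stays [e].
Rule 1 applies to /l/ (between /e/ and /h/: word-finally or immediately before a consonant) → [ɫ].
/h/ (between /l/ and /i/): no rule targets it → [h].
/i/ (between /h/ and /n/): before a nasal consonant, so rule 4 applies → [ĩ].
/n/ — not in any rule's target class → [n].
/a/ (between /n/ and /z/) is in the target of rule 4 but the environment (before a nasal consonant) is not met → [a].
/z/ stays [z].
/e/ (between /z/ and /s/): rule 4 targets it, but not before a nasal consonant → unchanged [e].
/s/ — word-final; rule 3 does not apply here → [s].

[loheɫhĩnazes]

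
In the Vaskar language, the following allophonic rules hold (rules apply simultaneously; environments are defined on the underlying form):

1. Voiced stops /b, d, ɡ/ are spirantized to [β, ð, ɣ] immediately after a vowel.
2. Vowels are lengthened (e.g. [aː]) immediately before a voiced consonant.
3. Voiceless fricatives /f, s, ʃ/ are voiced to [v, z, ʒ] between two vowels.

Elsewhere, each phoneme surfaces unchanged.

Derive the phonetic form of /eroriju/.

Rule 2 applies to /e/ (word-initial: before a voiced consonant) → [eː].
/r/ (between /e/ and /o/) is unaffected → [r].
/o/ (between /r/ and /r/): before a voiced consonant, so rule 2 applies → [oː].
/r/ (between /o/ and /i/): no rule targets it → [r].
/i/ (between /r/ and /j/) occurs before a voiced consonant → [iː] by rule 2.
/j/ (between /i/ and /u/): no rule targets it → [j].
/u/ (word-final): rule 2 targets it, but not before a voiced consonant → unchanged [u].

[eːroːriːju]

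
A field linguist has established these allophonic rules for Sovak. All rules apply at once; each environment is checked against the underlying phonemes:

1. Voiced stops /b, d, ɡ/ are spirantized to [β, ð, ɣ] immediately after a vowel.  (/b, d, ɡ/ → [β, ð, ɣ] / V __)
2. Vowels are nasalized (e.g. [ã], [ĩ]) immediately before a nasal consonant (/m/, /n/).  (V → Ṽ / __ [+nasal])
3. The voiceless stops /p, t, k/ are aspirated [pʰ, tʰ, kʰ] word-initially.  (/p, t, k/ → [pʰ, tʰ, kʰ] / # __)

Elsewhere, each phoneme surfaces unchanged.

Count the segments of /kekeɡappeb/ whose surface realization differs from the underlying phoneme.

3

Segments that undergo a rule: /k/ → [kʰ] (rule 3); /ɡ/ → [ɣ] (rule 1); /b/ → [β] (rule 1).
All other segments surface unchanged.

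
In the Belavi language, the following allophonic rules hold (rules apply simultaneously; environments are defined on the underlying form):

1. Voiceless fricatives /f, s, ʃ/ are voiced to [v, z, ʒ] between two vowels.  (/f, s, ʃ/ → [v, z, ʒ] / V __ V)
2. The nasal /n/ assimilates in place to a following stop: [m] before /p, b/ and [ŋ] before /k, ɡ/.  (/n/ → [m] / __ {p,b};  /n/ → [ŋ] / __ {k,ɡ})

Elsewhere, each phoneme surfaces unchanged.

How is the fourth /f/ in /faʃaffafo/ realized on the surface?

[v]

Rule 1 applies to /f/ (between /a/ and /o/: between two vowels) → [v].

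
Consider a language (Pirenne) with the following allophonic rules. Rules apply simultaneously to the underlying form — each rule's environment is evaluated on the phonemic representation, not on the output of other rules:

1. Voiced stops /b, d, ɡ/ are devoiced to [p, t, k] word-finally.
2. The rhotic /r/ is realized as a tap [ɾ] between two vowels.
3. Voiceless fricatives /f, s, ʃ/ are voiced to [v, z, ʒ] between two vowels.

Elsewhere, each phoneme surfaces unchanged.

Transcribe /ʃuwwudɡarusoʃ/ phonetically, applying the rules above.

/ʃ/ (word-initial) is in the target of rule 3 but the environment (between two vowels) is not met → [ʃ].
/d/ — between /u/ and /ɡ/; rule 1 does not apply here → [d].
/ɡ/ — between /d/ and /a/; rule 1 does not apply here → [ɡ].
Rule 2 applies to /r/ (between /a/ and /u/: between two vowels) → [ɾ].
/s/ (between /u/ and /o/): between two vowels, so rule 3 applies → [z].
/ʃ/ (word-final) is in the target of rule 3 but the environment (between two vowels) is not met → [ʃ].

[ʃuwwudɡaɾuzoʃ]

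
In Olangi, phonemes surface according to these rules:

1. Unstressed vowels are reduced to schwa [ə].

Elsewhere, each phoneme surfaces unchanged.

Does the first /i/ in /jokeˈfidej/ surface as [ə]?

/i/ (between /f/ and /d/): rule 1 targets it, but not in an unstressed syllable → unchanged [i].
The actual realization is [i], not [ə].

No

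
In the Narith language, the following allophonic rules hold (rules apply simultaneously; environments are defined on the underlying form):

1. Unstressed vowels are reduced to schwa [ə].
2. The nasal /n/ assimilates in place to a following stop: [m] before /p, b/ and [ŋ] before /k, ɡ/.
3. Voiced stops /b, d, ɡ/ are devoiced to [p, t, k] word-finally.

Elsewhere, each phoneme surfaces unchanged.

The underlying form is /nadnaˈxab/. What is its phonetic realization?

/n/ — word-initial; rule 2 does not apply here → [n].
/a/ (between /n/ and /d/) occurs in an unstressed syllable → [ə] by rule 1.
/d/ — between /a/ and /n/; rule 3 does not apply here → [d].
/n/ (between /d/ and /a/) is in the target of rule 2 but the environment (before a labial or velar stop) is not met → [n].
/a/ meets the environment for rule 1 (in an unstressed syllable) → [ə].
/x/ stays [x].
/a/ — between /x/ and /b/; rule 1 does not apply here → [a].
/b/ (word-final): word-finally, so rule 3 applies → [p].

[nədnəˈxap]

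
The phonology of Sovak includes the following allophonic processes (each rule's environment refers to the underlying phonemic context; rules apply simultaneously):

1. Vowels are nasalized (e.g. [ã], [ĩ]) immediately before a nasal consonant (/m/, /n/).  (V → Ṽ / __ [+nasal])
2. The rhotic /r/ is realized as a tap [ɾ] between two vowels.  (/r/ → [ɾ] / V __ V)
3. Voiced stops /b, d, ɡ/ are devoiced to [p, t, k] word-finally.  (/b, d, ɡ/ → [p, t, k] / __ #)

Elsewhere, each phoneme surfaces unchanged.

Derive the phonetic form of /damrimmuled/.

/d/ (word-initial) is in the target of rule 3 but the environment (word-finally) is not met → [d].
/a/ — between /d/ and /m/, before a nasal consonant — surfaces as [ã] (rule 1).
/r/ (between /m/ and /i/) is in the target of rule 2 but the environment (between two vowels) is not met → [r].
/i/ — between /r/ and /m/, before a nasal consonant — surfaces as [ĩ] (rule 1).
/u/ (between /m/ and /l/) fails the environment for rule 1, so it stays [u].
/e/ (between /l/ and /d/): rule 1 targets it, but not before a nasal consonant → unchanged [e].
/d/ (word-final) occurs word-finally → [t] by rule 3.

[dãmrĩmmulet]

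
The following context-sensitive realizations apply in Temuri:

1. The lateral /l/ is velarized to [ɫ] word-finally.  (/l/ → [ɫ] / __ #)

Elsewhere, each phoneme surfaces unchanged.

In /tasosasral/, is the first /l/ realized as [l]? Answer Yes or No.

/l/ — word-final, word-finally — surfaces as [ɫ] (rule 1).
The actual realization is [ɫ], not [l].

No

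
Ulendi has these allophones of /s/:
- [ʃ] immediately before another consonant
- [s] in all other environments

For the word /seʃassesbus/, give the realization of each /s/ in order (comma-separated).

Occurrence 1 (position 1): no conditioning environment matches → elsewhere allophone [s].
Occurrence 2 (position 5): immediately before another consonant → [ʃ].
Occurrence 3 (position 6): no conditioning environment matches → elsewhere allophone [s].
Occurrence 4 (position 8): immediately before another consonant → [ʃ].
Occurrence 5 (position 11): no conditioning environment matches → elsewhere allophone [s].

[s], [ʃ], [s], [ʃ], [s]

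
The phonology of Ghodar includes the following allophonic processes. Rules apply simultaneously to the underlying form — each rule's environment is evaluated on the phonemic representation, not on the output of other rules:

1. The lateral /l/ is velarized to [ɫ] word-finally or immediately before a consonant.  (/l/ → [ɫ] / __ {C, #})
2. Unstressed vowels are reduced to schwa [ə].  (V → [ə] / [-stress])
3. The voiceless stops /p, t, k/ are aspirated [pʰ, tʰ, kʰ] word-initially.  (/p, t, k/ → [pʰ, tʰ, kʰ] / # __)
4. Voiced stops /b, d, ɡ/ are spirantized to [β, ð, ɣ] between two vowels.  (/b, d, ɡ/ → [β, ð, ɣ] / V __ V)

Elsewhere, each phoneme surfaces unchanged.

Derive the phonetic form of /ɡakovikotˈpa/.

[ɡəkəvəkətˈpa]

/ɡ/ (word-initial) is in the target of rule 4 but the environment (between two vowels) is not met → [ɡ].
/a/ — between /ɡ/ and /k/, in an unstressed syllable — surfaces as [ə] (rule 2).
/k/ (between /a/ and /o/): rule 3 targets it, but not word-initially → unchanged [k].
/o/ — between /k/ and /v/, in an unstressed syllable — surfaces as [ə] (rule 2).
/v/ (between /o/ and /i/) is unaffected → [v].
Rule 2 applies to /i/ (between /v/ and /k/: in an unstressed syllable) → [ə].
/k/ — between /i/ and /o/; rule 3 does not apply here → [k].
/o/ — between /k/ and /t/, in an unstressed syllable — surfaces as [ə] (rule 2).
/t/ (between /o/ and /p/) fails the environment for rule 3, so it stays [t].
/p/ (between /t/ and /a/) is in the target of rule 3 but the environment (word-initially) is not met → [p].
/a/ (word-final) is in the target of rule 2 but the environment (in an unstressed syllable) is not met → [a].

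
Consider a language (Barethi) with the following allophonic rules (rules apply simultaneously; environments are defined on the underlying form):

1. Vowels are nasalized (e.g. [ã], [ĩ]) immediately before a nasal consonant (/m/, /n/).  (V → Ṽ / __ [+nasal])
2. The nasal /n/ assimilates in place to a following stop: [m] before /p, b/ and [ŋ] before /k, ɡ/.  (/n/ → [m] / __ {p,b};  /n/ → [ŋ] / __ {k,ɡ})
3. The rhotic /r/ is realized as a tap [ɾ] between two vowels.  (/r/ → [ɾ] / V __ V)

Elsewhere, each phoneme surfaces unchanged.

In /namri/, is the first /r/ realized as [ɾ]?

No

/r/ (between /m/ and /i/): rule 3 targets it, but not between two vowels → unchanged [r].
The actual realization is [r], not [ɾ].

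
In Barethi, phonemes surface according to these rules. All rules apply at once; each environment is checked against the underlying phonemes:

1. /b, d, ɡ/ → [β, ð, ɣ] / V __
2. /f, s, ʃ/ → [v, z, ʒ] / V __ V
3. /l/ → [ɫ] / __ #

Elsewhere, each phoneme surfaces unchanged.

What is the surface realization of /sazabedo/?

/s/ — word-initial; rule 2 does not apply here → [s].
/a/ — not in any rule's target class → [a].
/z/ (between /a/ and /a/): no rule targets it → [z].
/a/ — not in any rule's target class → [a].
/b/ — between /a/ and /e/, immediately after a vowel — surfaces as [β] (rule 1).
/e/ — not in any rule's target class → [e].
/d/ meets the environment for rule 1 (immediately after a vowel) → [ð].
/o/ (word-final): no rule targets it → [o].

[sazaβeðo]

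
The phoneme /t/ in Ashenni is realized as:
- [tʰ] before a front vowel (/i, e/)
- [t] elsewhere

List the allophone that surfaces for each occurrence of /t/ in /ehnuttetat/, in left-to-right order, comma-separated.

[t], [tʰ], [t], [t]

Occurrence 1 (position 5): no conditioning environment matches → elsewhere allophone [t].
Occurrence 2 (position 6): before a front vowel (/i, e/) → [tʰ].
Occurrence 3 (position 8): no conditioning environment matches → elsewhere allophone [t].
Occurrence 4 (position 10): no conditioning environment matches → elsewhere allophone [t].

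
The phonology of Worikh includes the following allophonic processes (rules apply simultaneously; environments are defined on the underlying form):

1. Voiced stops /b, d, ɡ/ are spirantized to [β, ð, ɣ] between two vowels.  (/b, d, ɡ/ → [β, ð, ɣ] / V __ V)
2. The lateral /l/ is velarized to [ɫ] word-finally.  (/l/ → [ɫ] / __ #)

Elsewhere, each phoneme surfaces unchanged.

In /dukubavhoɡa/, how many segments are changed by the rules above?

Segments that undergo a rule: /b/ → [β] (rule 1); /ɡ/ → [ɣ] (rule 1).
All other segments surface unchanged.

2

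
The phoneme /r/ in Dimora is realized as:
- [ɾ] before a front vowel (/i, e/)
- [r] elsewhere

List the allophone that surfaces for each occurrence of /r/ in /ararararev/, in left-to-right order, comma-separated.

Occurrence 1 (position 2): no conditioning environment matches → elsewhere allophone [r].
Occurrence 2 (position 4): no conditioning environment matches → elsewhere allophone [r].
Occurrence 3 (position 6): no conditioning environment matches → elsewhere allophone [r].
Occurrence 4 (position 8): before a front vowel (/i, e/) → [ɾ].

[r], [r], [r], [ɾ]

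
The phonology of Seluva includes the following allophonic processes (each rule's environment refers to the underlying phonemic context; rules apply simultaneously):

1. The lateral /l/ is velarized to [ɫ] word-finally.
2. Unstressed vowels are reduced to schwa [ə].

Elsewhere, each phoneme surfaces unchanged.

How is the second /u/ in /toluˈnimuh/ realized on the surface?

/u/ (between /m/ and /h/) occurs in an unstressed syllable → [ə] by rule 2.

[ə]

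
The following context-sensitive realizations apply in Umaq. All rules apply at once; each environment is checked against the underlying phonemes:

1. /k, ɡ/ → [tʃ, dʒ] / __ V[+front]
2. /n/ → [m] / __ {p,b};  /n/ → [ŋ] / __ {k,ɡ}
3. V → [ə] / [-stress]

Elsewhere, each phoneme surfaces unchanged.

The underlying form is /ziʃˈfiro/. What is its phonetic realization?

/z/ (word-initial) is unaffected → [z].
/i/ meets the environment for rule 3 (in an unstressed syllable) → [ə].
/ʃ/ — not in any rule's target class → [ʃ].
/f/ (between /ʃ/ and /i/): no rule targets it → [f].
/i/ (between /f/ and /r/): rule 3 targets it, but not in an unstressed syllable → unchanged [i].
/r/ — not in any rule's target class → [r].
Rule 3 applies to /o/ (word-final: in an unstressed syllable) → [ə].

[zəʃˈfirə]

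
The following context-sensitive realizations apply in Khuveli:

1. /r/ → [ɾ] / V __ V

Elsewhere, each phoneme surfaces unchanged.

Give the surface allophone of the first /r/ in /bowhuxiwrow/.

/r/ (between /w/ and /o/) fails the environment for rule 1, so it stays [r].

[r]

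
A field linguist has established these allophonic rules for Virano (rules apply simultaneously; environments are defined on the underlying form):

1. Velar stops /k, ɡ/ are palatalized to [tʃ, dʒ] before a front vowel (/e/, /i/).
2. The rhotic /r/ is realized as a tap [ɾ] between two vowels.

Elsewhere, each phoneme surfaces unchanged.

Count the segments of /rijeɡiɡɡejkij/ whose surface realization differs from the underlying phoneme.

Segments that undergo a rule: /ɡ/ → [dʒ] (rule 1); /ɡ/ → [dʒ] (rule 1); /k/ → [tʃ] (rule 1).
All other segments surface unchanged.

3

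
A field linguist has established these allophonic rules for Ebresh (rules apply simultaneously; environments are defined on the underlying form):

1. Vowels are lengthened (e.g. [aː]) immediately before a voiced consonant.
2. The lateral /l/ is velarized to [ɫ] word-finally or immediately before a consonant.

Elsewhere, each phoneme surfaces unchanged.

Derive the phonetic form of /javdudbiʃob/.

/a/ meets the environment for rule 1 (before a voiced consonant) → [aː].
/u/ (between /d/ and /d/) occurs before a voiced consonant → [uː] by rule 1.
/i/ — between /b/ and /ʃ/; rule 1 does not apply here → [i].
Rule 1 applies to /o/ (between /ʃ/ and /b/: before a voiced consonant) → [oː].

[jaːvduːdbiʃoːb]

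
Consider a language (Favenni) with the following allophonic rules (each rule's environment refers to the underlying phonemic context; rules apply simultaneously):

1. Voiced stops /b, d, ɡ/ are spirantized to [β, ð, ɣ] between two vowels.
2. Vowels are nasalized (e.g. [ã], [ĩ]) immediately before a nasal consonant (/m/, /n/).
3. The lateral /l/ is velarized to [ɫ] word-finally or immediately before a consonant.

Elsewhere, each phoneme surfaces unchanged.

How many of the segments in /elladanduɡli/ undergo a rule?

3

Segments that undergo a rule: /l/ → [ɫ] (rule 3); /d/ → [ð] (rule 1); /a/ → [ã] (rule 2).
All other segments surface unchanged.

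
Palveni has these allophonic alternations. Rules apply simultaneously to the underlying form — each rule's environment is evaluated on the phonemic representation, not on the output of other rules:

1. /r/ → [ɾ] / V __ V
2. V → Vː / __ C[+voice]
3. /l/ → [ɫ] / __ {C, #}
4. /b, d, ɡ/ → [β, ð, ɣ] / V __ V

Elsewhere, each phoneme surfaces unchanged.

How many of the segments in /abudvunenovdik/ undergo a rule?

Segments that undergo a rule: /a/ → [aː] (rule 2); /b/ → [β] (rule 4); /u/ → [uː] (rule 2); /u/ → [uː] (rule 2); /e/ → [eː] (rule 2); /o/ → [oː] (rule 2).
All other segments surface unchanged.

6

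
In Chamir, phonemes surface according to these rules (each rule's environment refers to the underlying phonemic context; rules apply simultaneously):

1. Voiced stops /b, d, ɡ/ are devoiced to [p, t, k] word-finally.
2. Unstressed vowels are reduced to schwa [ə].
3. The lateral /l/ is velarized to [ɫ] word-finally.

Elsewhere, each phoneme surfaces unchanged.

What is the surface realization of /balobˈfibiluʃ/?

/b/ (word-initial) is in the target of rule 1 but the environment (word-finally) is not met → [b].
/a/ (between /b/ and /l/): in an unstressed syllable, so rule 2 applies → [ə].
/l/ (between /a/ and /o/) is in the target of rule 3 but the environment (word-finally) is not met → [l].
Rule 2 applies to /o/ (between /l/ and /b/: in an unstressed syllable) → [ə].
/b/ (between /o/ and /f/): rule 1 targets it, but not word-finally → unchanged [b].
/f/ — not in any rule's target class → [f].
/i/ (between /f/ and /b/): rule 2 targets it, but not in an unstressed syllable → unchanged [i].
/b/ (between /i/ and /i/): rule 1 targets it, but not word-finally → unchanged [b].
/i/ meets the environment for rule 2 (in an unstressed syllable) → [ə].
/l/ (between /i/ and /u/): rule 3 targets it, but not word-finally → unchanged [l].
/u/ — between /l/ and /ʃ/, in an unstressed syllable — surfaces as [ə] (rule 2).
/ʃ/ — not in any rule's target class → [ʃ].

[bələbˈfibələʃ]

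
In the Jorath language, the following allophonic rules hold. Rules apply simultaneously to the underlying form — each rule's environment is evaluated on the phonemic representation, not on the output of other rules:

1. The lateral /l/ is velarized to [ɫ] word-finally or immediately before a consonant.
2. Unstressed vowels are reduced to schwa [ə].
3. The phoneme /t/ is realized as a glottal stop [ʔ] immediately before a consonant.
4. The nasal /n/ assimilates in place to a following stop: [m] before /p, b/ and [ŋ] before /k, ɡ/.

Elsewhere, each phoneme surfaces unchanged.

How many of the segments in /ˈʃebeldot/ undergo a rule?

3

Segments that undergo a rule: /e/ → [ə] (rule 2); /l/ → [ɫ] (rule 1); /o/ → [ə] (rule 2).
All other segments surface unchanged.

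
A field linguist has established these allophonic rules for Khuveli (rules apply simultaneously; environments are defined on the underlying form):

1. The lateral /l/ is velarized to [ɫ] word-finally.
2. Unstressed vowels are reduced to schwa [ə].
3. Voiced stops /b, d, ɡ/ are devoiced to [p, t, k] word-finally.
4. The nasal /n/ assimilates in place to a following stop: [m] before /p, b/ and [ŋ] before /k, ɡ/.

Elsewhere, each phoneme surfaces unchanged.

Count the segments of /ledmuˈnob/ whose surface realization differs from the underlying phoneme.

3

Segments that undergo a rule: /e/ → [ə] (rule 2); /u/ → [ə] (rule 2); /b/ → [p] (rule 3).
All other segments surface unchanged.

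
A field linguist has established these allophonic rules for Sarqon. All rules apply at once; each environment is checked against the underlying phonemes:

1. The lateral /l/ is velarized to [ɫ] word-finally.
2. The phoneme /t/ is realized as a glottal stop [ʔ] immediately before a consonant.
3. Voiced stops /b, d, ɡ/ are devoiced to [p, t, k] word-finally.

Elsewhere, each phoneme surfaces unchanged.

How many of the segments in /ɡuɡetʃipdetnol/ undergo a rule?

Segments that undergo a rule: /t/ → [ʔ] (rule 2); /t/ → [ʔ] (rule 2); /l/ → [ɫ] (rule 1).
All other segments surface unchanged.

3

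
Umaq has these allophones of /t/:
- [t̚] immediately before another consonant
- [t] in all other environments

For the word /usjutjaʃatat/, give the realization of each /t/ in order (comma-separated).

[t̚], [t], [t]

Occurrence 1 (position 5): immediately before another consonant → [t̚].
Occurrence 2 (position 10): no conditioning environment matches → elsewhere allophone [t].
Occurrence 3 (position 12): no conditioning environment matches → elsewhere allophone [t].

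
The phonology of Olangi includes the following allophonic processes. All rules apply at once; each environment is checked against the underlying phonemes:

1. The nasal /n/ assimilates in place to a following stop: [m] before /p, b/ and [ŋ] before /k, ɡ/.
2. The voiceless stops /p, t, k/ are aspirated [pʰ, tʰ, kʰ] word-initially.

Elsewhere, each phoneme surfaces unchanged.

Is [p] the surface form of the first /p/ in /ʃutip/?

Yes

/p/ (word-final) fails the environment for rule 2, so it stays [p].
The actual realization is [p], which matches [p].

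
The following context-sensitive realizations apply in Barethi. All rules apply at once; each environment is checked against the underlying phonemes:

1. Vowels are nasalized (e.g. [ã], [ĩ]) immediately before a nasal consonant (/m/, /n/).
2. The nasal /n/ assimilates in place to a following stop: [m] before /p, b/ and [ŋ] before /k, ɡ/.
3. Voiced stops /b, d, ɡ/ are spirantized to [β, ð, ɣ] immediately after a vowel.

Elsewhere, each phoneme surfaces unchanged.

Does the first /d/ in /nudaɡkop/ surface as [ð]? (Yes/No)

/d/ (between /u/ and /a/) occurs immediately after a vowel → [ð] by rule 3.
The actual realization is [ð], which matches [ð].

Yes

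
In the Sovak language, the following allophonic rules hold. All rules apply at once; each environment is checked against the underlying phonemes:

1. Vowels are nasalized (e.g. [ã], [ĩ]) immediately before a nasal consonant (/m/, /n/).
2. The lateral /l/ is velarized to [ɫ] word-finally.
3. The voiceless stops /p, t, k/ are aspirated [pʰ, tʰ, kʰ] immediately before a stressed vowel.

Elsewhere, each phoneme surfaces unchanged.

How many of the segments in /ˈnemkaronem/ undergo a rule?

Segments that undergo a rule: /e/ → [ẽ] (rule 1); /o/ → [õ] (rule 1); /e/ → [ẽ] (rule 1).
All other segments surface unchanged.

3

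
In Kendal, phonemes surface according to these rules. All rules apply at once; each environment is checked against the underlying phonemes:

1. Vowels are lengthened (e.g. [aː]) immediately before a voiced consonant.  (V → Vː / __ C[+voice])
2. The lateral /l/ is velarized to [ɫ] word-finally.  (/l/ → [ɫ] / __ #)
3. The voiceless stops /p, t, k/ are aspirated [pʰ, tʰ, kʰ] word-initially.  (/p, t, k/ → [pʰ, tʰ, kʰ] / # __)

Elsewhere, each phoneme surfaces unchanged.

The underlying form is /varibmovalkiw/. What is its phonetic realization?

/v/ (word-initial): no rule targets it → [v].
Rule 1 applies to /a/ (between /v/ and /r/: before a voiced consonant) → [aː].
/r/ (between /a/ and /i/) is unaffected → [r].
/i/ meets the environment for rule 1 (before a voiced consonant) → [iː].
/b/ — not in any rule's target class → [b].
/m/ (between /b/ and /o/) is unaffected → [m].
/o/ — between /m/ and /v/, before a voiced consonant — surfaces as [oː] (rule 1).
/v/ (between /o/ and /a/): no rule targets it → [v].
/a/ (between /v/ and /l/) occurs before a voiced consonant → [aː] by rule 1.
/l/ (between /a/ and /k/): rule 2 targets it, but not word-finally → unchanged [l].
/k/ (between /l/ and /i/) is in the target of rule 3 but the environment (word-initially) is not met → [k].
/i/ (between /k/ and /w/): before a voiced consonant, so rule 1 applies → [iː].
/w/ (word-final): no rule targets it → [w].

[vaːriːbmoːvaːlkiːw]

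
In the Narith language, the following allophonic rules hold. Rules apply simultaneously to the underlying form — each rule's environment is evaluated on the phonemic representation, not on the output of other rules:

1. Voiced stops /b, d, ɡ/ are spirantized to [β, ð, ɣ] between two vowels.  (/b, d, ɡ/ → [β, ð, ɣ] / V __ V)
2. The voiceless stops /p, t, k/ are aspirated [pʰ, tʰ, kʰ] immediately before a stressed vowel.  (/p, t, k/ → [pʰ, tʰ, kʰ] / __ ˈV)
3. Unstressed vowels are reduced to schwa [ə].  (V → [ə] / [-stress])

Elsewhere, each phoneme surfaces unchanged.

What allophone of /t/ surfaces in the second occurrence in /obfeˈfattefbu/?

[t]

/t/ (between /t/ and /e/) fails the environment for rule 2, so it stays [t].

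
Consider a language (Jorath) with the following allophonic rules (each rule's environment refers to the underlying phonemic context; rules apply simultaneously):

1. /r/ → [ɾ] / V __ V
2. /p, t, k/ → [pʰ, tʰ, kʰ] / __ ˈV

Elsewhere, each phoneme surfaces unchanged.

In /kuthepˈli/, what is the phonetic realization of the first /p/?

[p]

/p/ — between /e/ and /l/; rule 2 does not apply here → [p].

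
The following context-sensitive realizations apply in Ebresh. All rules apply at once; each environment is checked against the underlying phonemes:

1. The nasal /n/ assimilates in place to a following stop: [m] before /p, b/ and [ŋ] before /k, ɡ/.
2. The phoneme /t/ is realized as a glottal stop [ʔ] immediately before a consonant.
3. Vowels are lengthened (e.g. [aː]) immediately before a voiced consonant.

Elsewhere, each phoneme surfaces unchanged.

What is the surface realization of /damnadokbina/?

[daːmnaːdokbiːna]

/d/ (word-initial) is unaffected → [d].
/a/ (between /d/ and /m/) occurs before a voiced consonant → [aː] by rule 3.
/m/ (between /a/ and /n/) is unaffected → [m].
/n/ — between /m/ and /a/; rule 1 does not apply here → [n].
/a/ (between /n/ and /d/) occurs before a voiced consonant → [aː] by rule 3.
/d/ stays [d].
/o/ (between /d/ and /k/) is in the target of rule 3 but the environment (before a voiced consonant) is not met → [o].
/k/ — not in any rule's target class → [k].
/b/ (between /k/ and /i/): no rule targets it → [b].
/i/ — between /b/ and /n/, before a voiced consonant — surfaces as [iː] (rule 3).
/n/ (between /i/ and /a/) fails the environment for rule 1, so it stays [n].
/a/ (word-final) is in the target of rule 3 but the environment (before a voiced consonant) is not met → [a].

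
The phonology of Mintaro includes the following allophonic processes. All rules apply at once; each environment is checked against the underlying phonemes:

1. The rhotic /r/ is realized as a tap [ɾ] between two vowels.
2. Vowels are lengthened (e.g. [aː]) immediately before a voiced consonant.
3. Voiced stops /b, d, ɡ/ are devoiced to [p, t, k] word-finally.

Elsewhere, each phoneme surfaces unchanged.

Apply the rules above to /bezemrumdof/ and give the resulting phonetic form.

/b/ (word-initial): rule 3 targets it, but not word-finally → unchanged [b].
/e/ meets the environment for rule 2 (before a voiced consonant) → [eː].
/z/ (between /e/ and /e/) is unaffected → [z].
/e/ (between /z/ and /m/) occurs before a voiced consonant → [eː] by rule 2.
/m/ (between /e/ and /r/) is unaffected → [m].
/r/ (between /m/ and /u/): rule 1 targets it, but not between two vowels → unchanged [r].
/u/ — between /r/ and /m/, before a voiced consonant — surfaces as [uː] (rule 2).
/m/ stays [m].
/d/ — between /m/ and /o/; rule 3 does not apply here → [d].
/o/ — between /d/ and /f/; rule 2 does not apply here → [o].
/f/ (word-final) is unaffected → [f].

[beːzeːmruːmdof]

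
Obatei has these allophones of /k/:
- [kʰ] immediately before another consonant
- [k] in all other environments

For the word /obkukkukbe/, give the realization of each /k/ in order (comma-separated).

Occurrence 1 (position 3): no conditioning environment matches → elsewhere allophone [k].
Occurrence 2 (position 5): immediately before another consonant → [kʰ].
Occurrence 3 (position 6): no conditioning environment matches → elsewhere allophone [k].
Occurrence 4 (position 8): immediately before another consonant → [kʰ].

[k], [kʰ], [k], [kʰ]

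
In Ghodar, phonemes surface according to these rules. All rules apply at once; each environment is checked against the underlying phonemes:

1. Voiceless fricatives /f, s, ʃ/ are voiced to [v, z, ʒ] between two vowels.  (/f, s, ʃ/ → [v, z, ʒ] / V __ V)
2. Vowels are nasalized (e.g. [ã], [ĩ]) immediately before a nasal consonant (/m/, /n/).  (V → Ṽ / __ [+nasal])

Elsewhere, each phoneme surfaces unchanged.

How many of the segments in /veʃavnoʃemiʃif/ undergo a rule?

4

Segments that undergo a rule: /ʃ/ → [ʒ] (rule 1); /ʃ/ → [ʒ] (rule 1); /e/ → [ẽ] (rule 2); /ʃ/ → [ʒ] (rule 1).
All other segments surface unchanged.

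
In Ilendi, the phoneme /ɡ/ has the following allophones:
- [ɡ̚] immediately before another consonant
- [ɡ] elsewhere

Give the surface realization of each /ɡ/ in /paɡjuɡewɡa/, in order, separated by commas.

Occurrence 1 (position 3): immediately before another consonant → [ɡ̚].
Occurrence 2 (position 6): no conditioning environment matches → elsewhere allophone [ɡ].
Occurrence 3 (position 9): no conditioning environment matches → elsewhere allophone [ɡ].

[ɡ̚], [ɡ], [ɡ]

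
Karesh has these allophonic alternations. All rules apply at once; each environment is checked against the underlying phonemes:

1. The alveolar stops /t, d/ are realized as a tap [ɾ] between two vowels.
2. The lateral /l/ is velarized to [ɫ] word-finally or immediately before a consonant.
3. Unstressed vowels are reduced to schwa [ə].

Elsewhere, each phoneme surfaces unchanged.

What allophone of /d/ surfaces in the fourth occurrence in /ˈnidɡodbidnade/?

/d/ meets the environment for rule 1 (between two vowels) → [ɾ].

[ɾ]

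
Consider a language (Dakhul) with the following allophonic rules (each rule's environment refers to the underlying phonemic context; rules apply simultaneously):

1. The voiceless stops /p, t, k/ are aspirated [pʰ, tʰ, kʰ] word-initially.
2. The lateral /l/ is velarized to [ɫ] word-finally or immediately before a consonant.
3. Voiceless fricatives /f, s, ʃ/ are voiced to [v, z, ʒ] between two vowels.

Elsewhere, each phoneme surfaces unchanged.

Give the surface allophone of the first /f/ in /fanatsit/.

[f]

/f/ (word-initial) is in the target of rule 3 but the environment (between two vowels) is not met → [f].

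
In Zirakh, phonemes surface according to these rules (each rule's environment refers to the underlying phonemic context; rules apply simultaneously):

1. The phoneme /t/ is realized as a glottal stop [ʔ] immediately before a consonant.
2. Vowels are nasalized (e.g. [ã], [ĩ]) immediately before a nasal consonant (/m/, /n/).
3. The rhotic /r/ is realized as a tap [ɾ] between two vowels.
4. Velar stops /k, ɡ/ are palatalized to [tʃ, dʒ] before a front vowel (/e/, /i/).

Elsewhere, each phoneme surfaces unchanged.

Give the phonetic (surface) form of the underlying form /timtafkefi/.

[tĩmtaftʃefi]

/t/ — word-initial; rule 1 does not apply here → [t].
/i/ — between /t/ and /m/, before a nasal consonant — surfaces as [ĩ] (rule 2).
/t/ (between /m/ and /a/): rule 1 targets it, but not immediately before a consonant → unchanged [t].
/a/ (between /t/ and /f/) fails the environment for rule 2, so it stays [a].
/k/ (between /f/ and /e/): before a front vowel, so rule 4 applies → [tʃ].
/e/ (between /k/ and /f/): rule 2 targets it, but not before a nasal consonant → unchanged [e].
/i/ — word-final; rule 2 does not apply here → [i].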